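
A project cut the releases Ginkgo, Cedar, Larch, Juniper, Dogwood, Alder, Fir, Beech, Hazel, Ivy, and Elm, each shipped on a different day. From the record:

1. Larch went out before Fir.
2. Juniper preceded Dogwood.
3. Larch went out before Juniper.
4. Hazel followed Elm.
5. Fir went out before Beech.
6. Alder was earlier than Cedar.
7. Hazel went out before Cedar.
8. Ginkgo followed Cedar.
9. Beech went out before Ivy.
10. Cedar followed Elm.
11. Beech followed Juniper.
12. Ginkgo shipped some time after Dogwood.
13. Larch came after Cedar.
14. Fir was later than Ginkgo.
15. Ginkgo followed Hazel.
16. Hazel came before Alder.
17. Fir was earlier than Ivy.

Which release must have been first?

Elm

Elm has a chain of constraints placing it before every other release, so Elm must be first.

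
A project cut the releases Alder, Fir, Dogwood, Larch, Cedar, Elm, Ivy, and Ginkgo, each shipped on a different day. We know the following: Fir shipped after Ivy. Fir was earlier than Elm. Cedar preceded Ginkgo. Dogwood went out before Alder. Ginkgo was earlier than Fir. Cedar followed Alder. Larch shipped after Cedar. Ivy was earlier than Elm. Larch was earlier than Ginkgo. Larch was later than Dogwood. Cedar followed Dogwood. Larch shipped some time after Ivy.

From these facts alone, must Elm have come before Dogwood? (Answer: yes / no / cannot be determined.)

Tracing the constraints gives Dogwood → Larch → Ginkgo → Fir → Elm, so Dogwood must come before Elm.
That means Elm cannot be before Dogwood.

no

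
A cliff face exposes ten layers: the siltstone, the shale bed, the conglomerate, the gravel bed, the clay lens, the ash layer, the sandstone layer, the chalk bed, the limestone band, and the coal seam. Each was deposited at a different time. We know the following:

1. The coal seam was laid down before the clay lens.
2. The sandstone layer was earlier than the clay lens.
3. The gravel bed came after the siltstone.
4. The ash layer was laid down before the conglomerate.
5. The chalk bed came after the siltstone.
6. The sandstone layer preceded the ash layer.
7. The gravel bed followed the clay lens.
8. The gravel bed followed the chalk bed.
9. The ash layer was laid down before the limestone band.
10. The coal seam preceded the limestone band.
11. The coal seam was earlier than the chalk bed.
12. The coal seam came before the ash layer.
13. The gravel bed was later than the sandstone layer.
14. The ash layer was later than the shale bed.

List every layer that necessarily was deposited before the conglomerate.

the ash layer, the coal seam, the sandstone layer, the shale bed

Directly stated before the conglomerate: the ash layer.
The coal seam reaches the conglomerate via the coal seam → the ash layer → the conglomerate.
The sandstone layer reaches the conglomerate via the sandstone layer → the ash layer → the conglomerate.
The shale bed reaches the conglomerate via the shale bed → the ash layer → the conglomerate.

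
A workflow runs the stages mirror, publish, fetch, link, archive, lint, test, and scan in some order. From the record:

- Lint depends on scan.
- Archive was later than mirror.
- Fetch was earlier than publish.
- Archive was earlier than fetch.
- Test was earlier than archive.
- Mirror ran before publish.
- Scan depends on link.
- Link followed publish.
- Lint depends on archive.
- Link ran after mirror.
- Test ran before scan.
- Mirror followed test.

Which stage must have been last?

Every other stage has a chain of constraints placing it before lint, so lint is last.

lint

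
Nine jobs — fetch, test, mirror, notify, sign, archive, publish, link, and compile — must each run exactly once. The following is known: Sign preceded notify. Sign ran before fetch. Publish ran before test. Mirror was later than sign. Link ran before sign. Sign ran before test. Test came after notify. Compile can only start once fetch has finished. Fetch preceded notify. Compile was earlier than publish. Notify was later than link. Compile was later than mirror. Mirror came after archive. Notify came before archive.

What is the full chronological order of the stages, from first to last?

The constraints fix every adjacent pair, so only one ordering works:
link → sign → fetch → notify → archive → mirror → compile → publish → test.

link, sign, fetch, notify, archive, mirror, compile, publish, test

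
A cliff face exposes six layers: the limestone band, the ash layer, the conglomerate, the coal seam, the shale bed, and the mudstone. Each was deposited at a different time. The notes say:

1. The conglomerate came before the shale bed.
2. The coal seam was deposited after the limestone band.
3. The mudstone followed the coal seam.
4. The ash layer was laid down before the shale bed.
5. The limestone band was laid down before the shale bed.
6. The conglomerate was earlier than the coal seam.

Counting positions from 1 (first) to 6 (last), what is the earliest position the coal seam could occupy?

The conglomerate and the limestone band must both come before the coal seam — 2 forced predecessors.
Nothing else is forced ahead of the coal seam, so its earliest slot is position 2 + 1 = 3.

3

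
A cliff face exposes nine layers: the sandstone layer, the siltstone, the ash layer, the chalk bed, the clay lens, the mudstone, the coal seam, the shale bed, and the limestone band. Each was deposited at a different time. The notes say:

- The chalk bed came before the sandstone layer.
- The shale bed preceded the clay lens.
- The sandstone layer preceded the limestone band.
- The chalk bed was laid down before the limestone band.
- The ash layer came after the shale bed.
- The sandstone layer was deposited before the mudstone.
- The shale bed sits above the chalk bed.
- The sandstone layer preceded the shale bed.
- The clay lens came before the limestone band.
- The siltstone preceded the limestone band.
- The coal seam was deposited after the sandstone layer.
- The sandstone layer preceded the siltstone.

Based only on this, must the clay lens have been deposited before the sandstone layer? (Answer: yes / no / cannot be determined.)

Tracing the constraints gives the sandstone layer → the shale bed → the clay lens, so the sandstone layer must come before the clay lens.
That means the clay lens cannot be before the sandstone layer.

no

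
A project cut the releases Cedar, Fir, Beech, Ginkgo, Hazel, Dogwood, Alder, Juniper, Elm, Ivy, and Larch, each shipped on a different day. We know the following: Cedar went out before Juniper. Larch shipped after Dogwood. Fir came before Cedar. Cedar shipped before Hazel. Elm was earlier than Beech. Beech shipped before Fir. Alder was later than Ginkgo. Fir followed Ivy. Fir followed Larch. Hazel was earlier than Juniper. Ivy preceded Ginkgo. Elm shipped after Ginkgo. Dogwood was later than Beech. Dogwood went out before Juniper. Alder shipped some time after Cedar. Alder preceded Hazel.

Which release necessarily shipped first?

Ivy has a chain of constraints placing it before every other release, so Ivy must be first.

Ivy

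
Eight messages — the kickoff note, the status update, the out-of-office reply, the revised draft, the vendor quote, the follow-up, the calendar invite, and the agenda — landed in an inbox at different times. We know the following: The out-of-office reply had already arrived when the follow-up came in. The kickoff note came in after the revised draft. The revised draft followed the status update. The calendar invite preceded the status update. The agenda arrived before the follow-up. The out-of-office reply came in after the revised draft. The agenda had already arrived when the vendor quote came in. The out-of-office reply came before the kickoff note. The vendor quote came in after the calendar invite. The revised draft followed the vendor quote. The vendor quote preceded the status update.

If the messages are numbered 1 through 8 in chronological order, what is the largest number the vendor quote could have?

The vendor quote must come before the follow-up, the kickoff note, the out-of-office reply, the revised draft, and the status update — 5 messages forced after it.
Everything else can be placed before the vendor quote in some valid order, so the vendor quote can sit as late as position 8 − 5 = 3.

3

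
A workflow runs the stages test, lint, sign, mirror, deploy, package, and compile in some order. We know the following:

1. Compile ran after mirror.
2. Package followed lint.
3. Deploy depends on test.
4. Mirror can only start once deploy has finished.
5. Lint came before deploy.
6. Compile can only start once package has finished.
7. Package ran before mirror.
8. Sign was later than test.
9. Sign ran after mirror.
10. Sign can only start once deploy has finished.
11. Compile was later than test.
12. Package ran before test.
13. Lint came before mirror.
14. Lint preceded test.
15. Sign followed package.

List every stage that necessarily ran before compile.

Directly stated before compile: mirror, package, and test.
Deploy reaches compile via deploy → mirror → compile.
Lint reaches compile via lint → mirror → compile.
No chain forces sign ahead of compile.

deploy, lint, mirror, package, test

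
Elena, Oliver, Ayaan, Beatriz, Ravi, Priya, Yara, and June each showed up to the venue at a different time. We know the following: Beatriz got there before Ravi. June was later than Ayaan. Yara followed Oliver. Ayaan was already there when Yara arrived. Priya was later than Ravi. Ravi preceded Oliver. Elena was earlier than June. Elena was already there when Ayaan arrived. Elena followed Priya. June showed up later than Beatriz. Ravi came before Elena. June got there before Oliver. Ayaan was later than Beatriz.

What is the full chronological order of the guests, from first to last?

Beatriz, Ravi, Priya, Elena, Ayaan, June, Oliver, Yara

The constraints fix every adjacent pair, so only one ordering works:
Beatriz → Ravi → Priya → Elena → Ayaan → June → Oliver → Yara.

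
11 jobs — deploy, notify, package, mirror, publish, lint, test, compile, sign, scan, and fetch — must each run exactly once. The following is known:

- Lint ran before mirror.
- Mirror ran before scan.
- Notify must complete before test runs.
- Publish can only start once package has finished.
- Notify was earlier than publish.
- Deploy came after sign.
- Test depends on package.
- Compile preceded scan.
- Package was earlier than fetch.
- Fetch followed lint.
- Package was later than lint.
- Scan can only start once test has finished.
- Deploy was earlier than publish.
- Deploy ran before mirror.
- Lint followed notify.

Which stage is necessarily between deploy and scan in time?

Tracing the constraints gives deploy → mirror → scan, so mirror sits after deploy and before scan.
No other stage is forced both after deploy and before scan.

mirror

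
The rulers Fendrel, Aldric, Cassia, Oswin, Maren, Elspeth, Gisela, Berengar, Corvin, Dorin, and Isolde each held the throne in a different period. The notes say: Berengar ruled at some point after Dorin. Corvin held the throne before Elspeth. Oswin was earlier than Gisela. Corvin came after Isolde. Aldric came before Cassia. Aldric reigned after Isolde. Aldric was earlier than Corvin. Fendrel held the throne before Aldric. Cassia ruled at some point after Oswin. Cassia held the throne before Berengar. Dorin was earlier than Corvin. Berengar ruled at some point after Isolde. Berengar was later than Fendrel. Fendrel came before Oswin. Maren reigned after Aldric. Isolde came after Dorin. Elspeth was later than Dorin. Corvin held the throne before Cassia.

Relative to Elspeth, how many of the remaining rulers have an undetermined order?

5

Forced before Elspeth: Aldric, Corvin, Dorin, Fendrel, and Isolde.
That leaves Berengar, Cassia, Gisela, Maren, and Oswin with no forced order relative to Elspeth — 5.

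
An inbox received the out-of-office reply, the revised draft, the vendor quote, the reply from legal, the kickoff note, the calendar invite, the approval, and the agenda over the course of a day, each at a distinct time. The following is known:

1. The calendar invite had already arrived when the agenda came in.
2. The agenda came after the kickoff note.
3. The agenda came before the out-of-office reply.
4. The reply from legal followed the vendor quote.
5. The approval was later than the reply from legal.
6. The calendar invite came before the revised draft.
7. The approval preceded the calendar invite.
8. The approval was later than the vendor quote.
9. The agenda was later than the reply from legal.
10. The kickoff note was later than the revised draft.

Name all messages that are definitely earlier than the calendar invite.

Directly stated before the calendar invite: the approval.
The reply from legal reaches the calendar invite via the reply from legal → the approval → the calendar invite.
The vendor quote reaches the calendar invite via the vendor quote → the approval → the calendar invite.

the approval, the reply from legal, the vendor quote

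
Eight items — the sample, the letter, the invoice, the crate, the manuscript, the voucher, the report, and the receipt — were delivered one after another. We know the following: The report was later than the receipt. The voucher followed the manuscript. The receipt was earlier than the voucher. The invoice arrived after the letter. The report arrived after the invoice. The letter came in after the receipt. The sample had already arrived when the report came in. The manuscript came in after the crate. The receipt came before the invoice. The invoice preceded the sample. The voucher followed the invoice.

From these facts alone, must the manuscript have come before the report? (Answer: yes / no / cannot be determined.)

cannot be determined

No chain of stated constraints runs from the manuscript to the report, and none runs from the report to the manuscript either.
So the relative order of the manuscript and the report is not fixed by the given facts.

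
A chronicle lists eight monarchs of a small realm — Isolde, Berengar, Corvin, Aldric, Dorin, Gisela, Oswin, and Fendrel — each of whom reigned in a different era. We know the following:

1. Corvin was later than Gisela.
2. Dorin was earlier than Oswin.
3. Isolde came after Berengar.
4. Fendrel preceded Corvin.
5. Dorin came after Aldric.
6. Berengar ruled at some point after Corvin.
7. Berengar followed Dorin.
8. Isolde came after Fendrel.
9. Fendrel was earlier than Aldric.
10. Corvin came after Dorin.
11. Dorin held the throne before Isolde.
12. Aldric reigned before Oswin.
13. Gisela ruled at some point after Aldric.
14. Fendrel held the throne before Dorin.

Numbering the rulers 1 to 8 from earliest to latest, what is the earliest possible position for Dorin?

Aldric and Fendrel must both come before Dorin — 2 forced predecessors.
Nothing else is forced ahead of Dorin, so their earliest slot is position 2 + 1 = 3.

3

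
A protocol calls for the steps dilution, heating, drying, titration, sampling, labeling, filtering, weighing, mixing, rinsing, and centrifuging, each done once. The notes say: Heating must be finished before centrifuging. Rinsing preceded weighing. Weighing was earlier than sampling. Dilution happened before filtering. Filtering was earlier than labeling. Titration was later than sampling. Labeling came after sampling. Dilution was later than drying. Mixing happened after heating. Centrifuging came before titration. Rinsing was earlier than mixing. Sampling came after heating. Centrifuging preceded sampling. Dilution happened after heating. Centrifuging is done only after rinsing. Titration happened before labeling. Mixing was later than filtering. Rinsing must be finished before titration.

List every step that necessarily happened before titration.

Directly stated before titration: centrifuging, rinsing, and sampling.
Heating reaches titration via heating → centrifuging → titration.
Weighing reaches titration via weighing → sampling → titration.

centrifuging, heating, rinsing, sampling, weighing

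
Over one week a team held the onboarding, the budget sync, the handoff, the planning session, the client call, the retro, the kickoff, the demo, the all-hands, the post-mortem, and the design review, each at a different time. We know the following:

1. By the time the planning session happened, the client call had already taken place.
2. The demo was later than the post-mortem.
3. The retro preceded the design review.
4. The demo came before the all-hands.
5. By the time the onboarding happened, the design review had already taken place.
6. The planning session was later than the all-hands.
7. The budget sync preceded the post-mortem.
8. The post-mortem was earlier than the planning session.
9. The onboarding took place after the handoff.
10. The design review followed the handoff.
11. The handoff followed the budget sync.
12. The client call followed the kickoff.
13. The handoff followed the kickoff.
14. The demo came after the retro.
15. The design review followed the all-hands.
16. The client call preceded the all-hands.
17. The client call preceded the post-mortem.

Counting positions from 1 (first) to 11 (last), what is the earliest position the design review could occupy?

The all-hands, the budget sync, the client call, the demo, the handoff, the kickoff, the post-mortem, and the retro must all come before the design review — 8 forced predecessors.
Nothing else is forced ahead of the design review, so its earliest slot is position 8 + 1 = 9.

9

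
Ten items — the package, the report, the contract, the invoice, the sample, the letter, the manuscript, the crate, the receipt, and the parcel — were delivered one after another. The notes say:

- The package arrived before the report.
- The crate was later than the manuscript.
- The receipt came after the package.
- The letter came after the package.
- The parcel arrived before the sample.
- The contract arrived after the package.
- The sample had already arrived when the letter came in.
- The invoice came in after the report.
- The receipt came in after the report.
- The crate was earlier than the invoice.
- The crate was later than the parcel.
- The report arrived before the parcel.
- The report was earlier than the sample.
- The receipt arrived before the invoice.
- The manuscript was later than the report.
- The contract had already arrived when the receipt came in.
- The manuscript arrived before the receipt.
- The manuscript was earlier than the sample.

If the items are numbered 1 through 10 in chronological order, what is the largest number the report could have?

The report must come before the crate, the invoice, the letter, the manuscript, the parcel, the receipt, and the sample — 7 items forced after it.
Everything else can be placed before the report in some valid order, so the report can sit as late as position 10 − 7 = 3.

3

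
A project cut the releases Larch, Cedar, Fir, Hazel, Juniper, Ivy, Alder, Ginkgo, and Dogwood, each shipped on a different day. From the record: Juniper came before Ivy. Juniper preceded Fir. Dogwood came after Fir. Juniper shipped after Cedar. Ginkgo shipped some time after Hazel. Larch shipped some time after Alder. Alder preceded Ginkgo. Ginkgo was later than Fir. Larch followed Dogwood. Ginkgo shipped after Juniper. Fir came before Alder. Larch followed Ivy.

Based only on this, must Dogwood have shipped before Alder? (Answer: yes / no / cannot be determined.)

No chain of stated constraints runs from Dogwood to Alder, and none runs from Alder to Dogwood either.
So the relative order of Dogwood and Alder is not fixed by the given facts.

cannot be determined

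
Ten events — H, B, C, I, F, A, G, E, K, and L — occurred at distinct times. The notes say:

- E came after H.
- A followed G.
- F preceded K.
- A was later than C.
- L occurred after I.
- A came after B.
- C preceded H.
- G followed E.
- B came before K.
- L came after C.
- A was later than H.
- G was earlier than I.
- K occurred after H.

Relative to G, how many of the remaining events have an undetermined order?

3

Forced before G: C, E, and H; forced after G: A, I, and L.
That leaves B, F, and K with no forced order relative to G — 3.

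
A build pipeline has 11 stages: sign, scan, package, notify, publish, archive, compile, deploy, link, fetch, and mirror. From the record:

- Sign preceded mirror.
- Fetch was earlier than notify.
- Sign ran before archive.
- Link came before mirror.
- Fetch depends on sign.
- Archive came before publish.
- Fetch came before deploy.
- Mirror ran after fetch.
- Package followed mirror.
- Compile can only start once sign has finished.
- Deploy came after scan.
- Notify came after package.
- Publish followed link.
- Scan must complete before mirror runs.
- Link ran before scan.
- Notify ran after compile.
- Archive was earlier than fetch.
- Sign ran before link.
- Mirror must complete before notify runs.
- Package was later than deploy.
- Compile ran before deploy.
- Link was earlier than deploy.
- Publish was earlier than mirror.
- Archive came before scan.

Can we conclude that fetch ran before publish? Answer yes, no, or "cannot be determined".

cannot be determined

No chain of stated constraints runs from fetch to publish, and none runs from publish to fetch either.
So the relative order of fetch and publish is not fixed by the given facts.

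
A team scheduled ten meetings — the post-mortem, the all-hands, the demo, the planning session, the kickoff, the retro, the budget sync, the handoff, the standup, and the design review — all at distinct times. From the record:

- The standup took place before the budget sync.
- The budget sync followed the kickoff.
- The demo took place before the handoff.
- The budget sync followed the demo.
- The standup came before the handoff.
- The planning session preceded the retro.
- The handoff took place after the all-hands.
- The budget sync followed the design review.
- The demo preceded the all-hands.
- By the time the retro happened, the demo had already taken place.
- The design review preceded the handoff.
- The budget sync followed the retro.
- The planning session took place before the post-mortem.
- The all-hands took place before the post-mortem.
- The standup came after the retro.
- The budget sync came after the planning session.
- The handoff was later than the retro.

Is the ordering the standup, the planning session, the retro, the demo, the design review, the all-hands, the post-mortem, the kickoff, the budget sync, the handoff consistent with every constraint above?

no

The constraints require the retro before the standup, but in the proposed sequence the standup appears ahead of the retro. That one violation is enough.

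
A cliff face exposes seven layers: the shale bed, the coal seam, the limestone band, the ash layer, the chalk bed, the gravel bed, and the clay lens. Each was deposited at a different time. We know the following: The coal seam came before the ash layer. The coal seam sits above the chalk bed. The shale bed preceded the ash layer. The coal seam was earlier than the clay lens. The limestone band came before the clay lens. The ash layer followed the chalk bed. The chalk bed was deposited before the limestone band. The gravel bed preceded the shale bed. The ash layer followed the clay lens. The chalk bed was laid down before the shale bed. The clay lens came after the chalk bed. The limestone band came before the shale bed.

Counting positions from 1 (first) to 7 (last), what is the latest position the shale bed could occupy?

6

The shale bed must come before the ash layer — 1 layer forced after it.
Everything else can be placed before the shale bed in some valid order, so the shale bed can sit as late as position 7 − 1 = 6.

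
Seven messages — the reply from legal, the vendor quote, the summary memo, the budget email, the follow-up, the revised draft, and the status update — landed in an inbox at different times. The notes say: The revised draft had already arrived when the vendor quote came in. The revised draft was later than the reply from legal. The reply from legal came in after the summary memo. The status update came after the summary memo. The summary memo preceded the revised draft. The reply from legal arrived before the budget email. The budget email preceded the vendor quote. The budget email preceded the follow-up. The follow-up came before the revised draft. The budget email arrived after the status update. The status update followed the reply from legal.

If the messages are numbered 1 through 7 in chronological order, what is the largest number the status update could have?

3

The status update must come before the budget email, the follow-up, the revised draft, and the vendor quote — 4 messages forced after it.
Everything else can be placed before the status update in some valid order, so the status update can sit as late as position 7 − 4 = 3.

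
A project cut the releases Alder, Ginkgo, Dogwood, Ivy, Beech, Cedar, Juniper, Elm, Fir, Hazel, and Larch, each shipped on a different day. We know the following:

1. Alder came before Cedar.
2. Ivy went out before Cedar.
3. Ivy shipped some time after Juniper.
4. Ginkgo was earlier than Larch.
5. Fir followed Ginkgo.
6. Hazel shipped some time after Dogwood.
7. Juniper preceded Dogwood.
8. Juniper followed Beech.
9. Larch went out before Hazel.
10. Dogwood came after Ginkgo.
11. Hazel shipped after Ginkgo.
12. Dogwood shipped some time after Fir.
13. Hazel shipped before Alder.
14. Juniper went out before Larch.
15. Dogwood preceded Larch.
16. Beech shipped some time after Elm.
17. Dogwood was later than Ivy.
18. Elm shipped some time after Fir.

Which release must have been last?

Cedar

Every other release has a chain of constraints placing it before Cedar, so Cedar is last.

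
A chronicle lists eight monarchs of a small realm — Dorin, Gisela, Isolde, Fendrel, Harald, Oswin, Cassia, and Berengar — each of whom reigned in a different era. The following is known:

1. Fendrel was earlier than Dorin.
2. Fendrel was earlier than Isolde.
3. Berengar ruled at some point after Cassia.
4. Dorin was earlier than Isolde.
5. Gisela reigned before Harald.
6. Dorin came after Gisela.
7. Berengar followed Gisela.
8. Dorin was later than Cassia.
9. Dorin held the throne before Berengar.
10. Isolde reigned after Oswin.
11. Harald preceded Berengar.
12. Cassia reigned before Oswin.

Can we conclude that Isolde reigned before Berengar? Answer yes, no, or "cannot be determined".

cannot be determined

No chain of stated constraints runs from Isolde to Berengar, and none runs from Berengar to Isolde either.
So the relative order of Isolde and Berengar is not fixed by the given facts.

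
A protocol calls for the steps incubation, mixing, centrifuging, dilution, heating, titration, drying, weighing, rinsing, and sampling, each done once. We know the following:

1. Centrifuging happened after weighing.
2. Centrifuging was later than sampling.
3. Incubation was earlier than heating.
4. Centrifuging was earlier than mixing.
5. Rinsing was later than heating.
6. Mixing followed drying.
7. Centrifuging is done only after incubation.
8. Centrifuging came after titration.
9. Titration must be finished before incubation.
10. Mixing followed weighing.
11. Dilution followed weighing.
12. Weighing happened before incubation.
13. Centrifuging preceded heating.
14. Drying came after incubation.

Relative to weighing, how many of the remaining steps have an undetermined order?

2

Forced after weighing: centrifuging, dilution, drying, heating, incubation, mixing, and rinsing.
That leaves sampling and titration with no forced order relative to weighing — 2.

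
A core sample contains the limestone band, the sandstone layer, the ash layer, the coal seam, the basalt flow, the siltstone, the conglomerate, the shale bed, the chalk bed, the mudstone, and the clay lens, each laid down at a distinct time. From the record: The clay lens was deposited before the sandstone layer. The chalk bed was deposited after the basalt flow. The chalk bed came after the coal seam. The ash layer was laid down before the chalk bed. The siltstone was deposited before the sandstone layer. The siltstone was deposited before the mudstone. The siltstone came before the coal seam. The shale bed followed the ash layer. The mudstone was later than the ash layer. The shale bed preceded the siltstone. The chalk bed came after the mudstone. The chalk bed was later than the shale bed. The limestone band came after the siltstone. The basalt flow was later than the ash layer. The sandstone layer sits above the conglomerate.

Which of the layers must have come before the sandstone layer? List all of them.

Directly stated before the sandstone layer: the clay lens, the conglomerate, and the siltstone.
The ash layer reaches the sandstone layer via the ash layer → the shale bed → the siltstone → the sandstone layer.
The shale bed reaches the sandstone layer via the shale bed → the siltstone → the sandstone layer.

the ash layer, the clay lens, the conglomerate, the shale bed, the siltstone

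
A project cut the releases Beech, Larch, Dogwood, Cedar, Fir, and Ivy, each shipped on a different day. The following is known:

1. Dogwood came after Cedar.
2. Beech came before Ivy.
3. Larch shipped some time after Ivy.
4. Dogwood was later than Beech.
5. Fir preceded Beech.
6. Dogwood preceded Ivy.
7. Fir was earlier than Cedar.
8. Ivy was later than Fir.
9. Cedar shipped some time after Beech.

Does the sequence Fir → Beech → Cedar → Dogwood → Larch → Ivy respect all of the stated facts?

no

The constraints require Ivy before Larch, but in the proposed sequence Larch appears ahead of Ivy. That one violation is enough.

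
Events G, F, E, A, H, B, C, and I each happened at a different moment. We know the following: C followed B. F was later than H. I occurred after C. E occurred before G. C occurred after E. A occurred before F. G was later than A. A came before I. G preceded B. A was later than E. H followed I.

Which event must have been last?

Every other event has a chain of constraints placing it before F, so F is last.

F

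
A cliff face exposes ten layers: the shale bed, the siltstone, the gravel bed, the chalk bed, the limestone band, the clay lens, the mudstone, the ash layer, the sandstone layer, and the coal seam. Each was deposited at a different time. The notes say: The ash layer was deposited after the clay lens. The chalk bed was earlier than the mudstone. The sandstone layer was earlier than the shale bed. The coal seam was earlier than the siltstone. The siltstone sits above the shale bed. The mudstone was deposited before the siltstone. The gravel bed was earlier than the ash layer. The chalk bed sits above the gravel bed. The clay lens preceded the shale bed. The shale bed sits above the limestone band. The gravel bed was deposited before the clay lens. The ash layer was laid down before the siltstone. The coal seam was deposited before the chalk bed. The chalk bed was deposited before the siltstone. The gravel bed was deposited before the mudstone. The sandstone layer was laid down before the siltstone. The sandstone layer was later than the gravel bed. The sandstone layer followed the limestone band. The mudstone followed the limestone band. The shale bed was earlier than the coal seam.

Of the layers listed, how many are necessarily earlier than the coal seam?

5

Directly stated before the coal seam: the shale bed.
The clay lens reaches the coal seam via the clay lens → the shale bed → the coal seam.
The gravel bed reaches the coal seam via the gravel bed → the sandstone layer → the shale bed → the coal seam.
The limestone band reaches the coal seam via the limestone band → the shale bed → the coal seam.
Likewise the sandstone layer reaches the coal seam by chaining the stated constraints.
That's the clay lens, the gravel bed, the limestone band, the sandstone layer, and the shale bed — 5 in all.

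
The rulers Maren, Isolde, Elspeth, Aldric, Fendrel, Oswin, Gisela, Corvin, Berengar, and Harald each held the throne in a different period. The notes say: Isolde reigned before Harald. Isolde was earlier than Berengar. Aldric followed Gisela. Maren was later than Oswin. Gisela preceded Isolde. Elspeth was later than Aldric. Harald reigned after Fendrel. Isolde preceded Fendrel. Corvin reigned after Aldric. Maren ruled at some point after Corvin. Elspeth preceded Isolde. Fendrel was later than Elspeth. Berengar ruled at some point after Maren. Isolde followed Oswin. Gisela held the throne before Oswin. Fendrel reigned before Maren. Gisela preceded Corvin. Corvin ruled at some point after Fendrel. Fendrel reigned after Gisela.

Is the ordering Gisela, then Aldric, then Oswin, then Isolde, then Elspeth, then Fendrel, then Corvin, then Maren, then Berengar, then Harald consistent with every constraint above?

no

The constraints require Elspeth before Isolde, but in the proposed sequence Isolde appears ahead of Elspeth. That one violation is enough.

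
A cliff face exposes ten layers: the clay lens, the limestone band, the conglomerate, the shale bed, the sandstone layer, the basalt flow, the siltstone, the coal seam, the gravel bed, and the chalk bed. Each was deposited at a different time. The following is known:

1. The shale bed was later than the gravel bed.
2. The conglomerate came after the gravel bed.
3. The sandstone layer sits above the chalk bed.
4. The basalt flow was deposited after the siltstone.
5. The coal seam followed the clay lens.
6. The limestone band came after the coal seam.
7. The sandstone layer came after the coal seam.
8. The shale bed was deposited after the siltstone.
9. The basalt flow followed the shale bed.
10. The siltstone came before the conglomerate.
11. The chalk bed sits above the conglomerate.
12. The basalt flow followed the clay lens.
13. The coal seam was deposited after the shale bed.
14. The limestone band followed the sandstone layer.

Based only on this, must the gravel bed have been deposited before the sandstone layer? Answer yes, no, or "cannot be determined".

yes

Chain the constraints: the gravel bed → the shale bed → the coal seam → the sandstone layer. Each link is directly stated, so the gravel bed comes before the sandstone layer.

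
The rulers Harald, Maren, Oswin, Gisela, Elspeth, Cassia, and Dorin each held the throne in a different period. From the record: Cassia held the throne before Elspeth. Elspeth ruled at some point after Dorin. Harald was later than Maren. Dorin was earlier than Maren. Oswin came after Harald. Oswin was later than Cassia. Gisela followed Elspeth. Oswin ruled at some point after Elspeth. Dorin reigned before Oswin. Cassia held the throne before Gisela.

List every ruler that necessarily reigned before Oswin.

Cassia, Dorin, Elspeth, Harald, Maren

Directly stated before Oswin: Cassia, Dorin, Elspeth, and Harald.
Maren reaches Oswin via Maren → Harald → Oswin.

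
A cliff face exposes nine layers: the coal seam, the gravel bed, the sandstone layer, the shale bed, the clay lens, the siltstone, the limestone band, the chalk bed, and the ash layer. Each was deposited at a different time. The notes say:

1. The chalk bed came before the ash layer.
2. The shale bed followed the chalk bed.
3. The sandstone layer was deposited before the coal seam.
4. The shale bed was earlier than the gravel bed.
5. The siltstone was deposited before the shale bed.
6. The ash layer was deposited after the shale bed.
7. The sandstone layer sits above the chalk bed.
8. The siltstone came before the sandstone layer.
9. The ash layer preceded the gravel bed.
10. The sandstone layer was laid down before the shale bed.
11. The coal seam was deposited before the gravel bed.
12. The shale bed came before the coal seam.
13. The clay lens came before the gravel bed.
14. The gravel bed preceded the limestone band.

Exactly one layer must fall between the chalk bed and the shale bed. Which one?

the sandstone layer

Tracing the constraints gives the chalk bed → the sandstone layer → the shale bed, so the sandstone layer sits after the chalk bed and before the shale bed.
No other layer is forced both after the chalk bed and before the shale bed.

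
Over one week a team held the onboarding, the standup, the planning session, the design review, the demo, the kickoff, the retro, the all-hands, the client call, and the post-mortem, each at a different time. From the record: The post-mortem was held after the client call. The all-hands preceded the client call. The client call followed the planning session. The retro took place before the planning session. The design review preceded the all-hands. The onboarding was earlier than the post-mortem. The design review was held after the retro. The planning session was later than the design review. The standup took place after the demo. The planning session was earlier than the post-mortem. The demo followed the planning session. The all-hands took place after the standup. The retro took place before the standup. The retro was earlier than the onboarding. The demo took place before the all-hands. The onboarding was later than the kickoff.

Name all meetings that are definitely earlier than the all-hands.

Directly stated before the all-hands: the demo, the design review, and the standup.
The planning session reaches the all-hands via the planning session → the demo → the all-hands.
The retro reaches the all-hands via the retro → the design review → the all-hands.

the demo, the design review, the planning session, the retro, the standup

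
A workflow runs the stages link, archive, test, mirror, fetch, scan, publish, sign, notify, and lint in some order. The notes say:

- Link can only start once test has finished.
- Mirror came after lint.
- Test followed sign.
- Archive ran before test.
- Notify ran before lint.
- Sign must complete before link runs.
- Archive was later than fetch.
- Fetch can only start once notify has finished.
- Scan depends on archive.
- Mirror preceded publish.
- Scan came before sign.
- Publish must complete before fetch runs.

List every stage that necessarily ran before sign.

archive, fetch, lint, mirror, notify, publish, scan

Directly stated before sign: scan.
Archive reaches sign via archive → scan → sign.
Fetch reaches sign via fetch → archive → scan → sign.
Lint reaches sign via lint → mirror → publish → fetch → archive → scan → sign.
Likewise mirror, notify, and publish each reach sign by chaining the stated constraints.
No chain forces test (or any of the others) ahead of sign.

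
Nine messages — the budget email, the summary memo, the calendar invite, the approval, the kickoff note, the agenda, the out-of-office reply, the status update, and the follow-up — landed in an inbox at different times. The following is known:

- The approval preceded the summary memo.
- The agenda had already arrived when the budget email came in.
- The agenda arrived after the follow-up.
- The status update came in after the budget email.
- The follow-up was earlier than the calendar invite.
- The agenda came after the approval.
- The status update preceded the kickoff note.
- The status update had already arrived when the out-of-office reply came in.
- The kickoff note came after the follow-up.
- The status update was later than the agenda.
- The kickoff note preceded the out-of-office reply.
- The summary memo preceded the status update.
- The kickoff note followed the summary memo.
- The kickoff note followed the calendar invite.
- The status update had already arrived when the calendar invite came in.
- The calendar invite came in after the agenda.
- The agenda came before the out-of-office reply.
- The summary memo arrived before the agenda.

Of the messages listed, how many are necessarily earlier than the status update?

5

Directly stated before the status update: the agenda, the budget email, and the summary memo.
The approval reaches the status update via the approval → the summary memo → the status update.
The follow-up reaches the status update via the follow-up → the agenda → the status update.
No chain forces the out-of-office reply (or any of the others) ahead of the status update.
That's the agenda, the approval, the budget email, the follow-up, and the summary memo — 5 in all.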